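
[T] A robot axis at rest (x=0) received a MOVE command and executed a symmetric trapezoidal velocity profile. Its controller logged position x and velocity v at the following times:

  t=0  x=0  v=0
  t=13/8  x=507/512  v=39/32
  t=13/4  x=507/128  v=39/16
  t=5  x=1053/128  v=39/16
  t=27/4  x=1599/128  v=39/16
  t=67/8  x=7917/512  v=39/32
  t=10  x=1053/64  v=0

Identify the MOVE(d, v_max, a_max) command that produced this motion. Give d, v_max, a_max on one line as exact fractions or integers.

final state: t=10, x=1053/64, v=0 → d = 1053/64
a_max = (39/32−0)/(13/8−0) = 3/4
max v = 39/16 over t∈[13/4,27/4] → v_max = 39/16
check: 39/16·(13/4+7/2) = 1053/64 ✓

d=1053/64 v_max=39/16 a_max=3/4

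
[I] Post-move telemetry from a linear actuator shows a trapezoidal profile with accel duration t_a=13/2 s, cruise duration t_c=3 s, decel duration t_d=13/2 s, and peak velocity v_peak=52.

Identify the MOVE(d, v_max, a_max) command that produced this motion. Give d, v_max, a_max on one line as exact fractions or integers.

a_max = 52/(13/2) = 8
d_a = ½·52·13/2 = 169; d_c = 52·3 = 156
d = 2·169 + 156 = 494
t_c = 3 > 0 ⇒ limit active, v_max = 52

d=494 v_max=52 a_max=8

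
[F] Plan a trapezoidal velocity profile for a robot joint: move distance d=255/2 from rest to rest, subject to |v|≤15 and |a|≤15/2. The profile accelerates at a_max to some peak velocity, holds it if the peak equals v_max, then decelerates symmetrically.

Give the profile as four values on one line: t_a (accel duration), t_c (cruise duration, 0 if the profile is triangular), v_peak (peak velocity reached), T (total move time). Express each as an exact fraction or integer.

vₘ²/aₘ = 15²/(15/2) = 30
255/2 ≥ 30 ⇒ cruise phase
t_a = 15/(15/2) = 2; v_peak = 15
d_cruise = 255/2 − 30 = 195/2; t_c = (195/2)/15 = 13/2
T = 2·2 + 13/2 = 21/2

t_a=2 t_c=13/2 v_peak=15 T=21/2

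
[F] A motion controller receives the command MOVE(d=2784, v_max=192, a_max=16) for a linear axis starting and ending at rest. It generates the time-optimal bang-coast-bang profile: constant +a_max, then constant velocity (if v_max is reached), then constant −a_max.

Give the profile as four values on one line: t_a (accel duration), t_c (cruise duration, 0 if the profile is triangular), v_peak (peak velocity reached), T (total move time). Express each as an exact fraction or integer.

(v_max)²/a_max = 192²/16 = 2304
2784 ≥ 2304 so v_max reached
t_a = 192/16 = 12; v_peak = 192
d_cruise = 2784 − 2304 = 480; t_c = 480/192 = 5/2
T = 2·12 + 5/2 = 53/2

t_a=12 t_c=5/2 v_peak=192 T=53/2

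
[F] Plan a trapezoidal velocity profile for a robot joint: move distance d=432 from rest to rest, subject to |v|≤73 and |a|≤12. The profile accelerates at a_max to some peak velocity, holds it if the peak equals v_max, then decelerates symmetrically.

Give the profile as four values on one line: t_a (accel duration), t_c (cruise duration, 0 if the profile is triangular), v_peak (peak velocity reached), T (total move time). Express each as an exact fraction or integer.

v_max²/a_max = 73²/12 = 5329/12
432 < 5329/12 ⇒ no cruise
v_peak = √(432·12) = √5184 = 72
t_a = 72/12 = 6; t_c = 0
T = 2·6 = 12

t_a=6 t_c=0 v_peak=72 T=12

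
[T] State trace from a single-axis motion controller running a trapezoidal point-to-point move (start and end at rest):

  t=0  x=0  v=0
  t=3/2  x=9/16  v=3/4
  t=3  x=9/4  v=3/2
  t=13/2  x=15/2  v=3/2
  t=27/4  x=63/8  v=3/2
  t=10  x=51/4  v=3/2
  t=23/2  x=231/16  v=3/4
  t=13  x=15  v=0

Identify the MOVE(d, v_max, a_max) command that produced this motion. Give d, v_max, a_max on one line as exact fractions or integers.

d=15 v_max=3/2 a_max=1/2

final state: t=13, x=15, v=0 → d = 15
a_max = (3/4−0)/(3/2−0) = 1/2
max v = 3/2 over t∈[3,10] → v_max = 3/2
check: 3/2·(3+7) = 15 ✓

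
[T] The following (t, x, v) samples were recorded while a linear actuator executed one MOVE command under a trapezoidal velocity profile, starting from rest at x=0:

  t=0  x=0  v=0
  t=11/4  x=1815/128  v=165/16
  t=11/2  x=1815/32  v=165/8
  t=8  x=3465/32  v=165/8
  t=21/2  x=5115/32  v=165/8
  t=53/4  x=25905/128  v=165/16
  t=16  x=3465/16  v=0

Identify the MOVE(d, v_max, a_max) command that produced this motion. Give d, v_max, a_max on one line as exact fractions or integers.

d=3465/16 v_max=165/8 a_max=15/4

final state: t=16, x=3465/16, v=0 → d = 3465/16
a_max = (165/16−0)/(11/4−0) = 15/4
max v = 165/8 over t∈[11/2,21/2] → v_max = 165/8
check: 165/8·(11/2+5) = 3465/16 ✓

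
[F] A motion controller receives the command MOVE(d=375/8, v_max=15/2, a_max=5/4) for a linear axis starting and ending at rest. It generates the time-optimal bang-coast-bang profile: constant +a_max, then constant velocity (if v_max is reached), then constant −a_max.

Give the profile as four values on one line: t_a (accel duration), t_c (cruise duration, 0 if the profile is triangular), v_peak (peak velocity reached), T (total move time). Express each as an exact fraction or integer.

v_max²/a_max = (15/2)²/(5/4) = 45
375/8 ≥ 45 so v_max reached
t_a = (15/2)/(5/4) = 6; v_peak = 15/2
d_cruise = 375/8 − 45 = 15/8; t_c = (15/8)/(15/2) = 1/4
T = 2·6 + 1/4 = 49/4

t_a=6 t_c=1/4 v_peak=15/2 T=49/4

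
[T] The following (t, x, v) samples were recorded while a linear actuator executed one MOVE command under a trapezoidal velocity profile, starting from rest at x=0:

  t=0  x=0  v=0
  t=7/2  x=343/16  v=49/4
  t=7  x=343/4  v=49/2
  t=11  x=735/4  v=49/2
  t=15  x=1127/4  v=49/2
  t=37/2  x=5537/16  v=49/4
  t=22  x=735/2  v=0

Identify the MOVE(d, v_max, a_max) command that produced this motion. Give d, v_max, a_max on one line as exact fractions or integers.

final state: t=22, x=735/2, v=0 → d = 735/2
a_max = (49/4−0)/(7/2−0) = 7/2
max v = 49/2 over t∈[7,15] → v_max = 49/2
check: 49/2·(7+8) = 735/2 ✓

d=735/2 v_max=49/2 a_max=7/2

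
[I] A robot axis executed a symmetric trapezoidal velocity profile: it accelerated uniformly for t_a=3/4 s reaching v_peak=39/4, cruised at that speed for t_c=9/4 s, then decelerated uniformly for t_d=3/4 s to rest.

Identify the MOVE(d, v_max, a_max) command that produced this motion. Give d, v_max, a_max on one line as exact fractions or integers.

d=117/4 v_max=39/4 a_max=13

a_max = (39/4)/(3/4) = 13
d_a = ½·39/4·3/4 = 117/32; d_c = 39/4·9/4 = 351/16
d = 2·117/32 + 351/16 = 117/4
t_c = 9/4 > 0 ⇒ limit active, v_max = 39/4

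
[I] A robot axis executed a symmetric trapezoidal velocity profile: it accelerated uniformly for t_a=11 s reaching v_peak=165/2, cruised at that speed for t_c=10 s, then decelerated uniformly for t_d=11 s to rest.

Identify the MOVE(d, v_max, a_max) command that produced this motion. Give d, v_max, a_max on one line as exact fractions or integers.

d=3465/2 v_max=165/2 a_max=15/2

a_max = (165/2)/11 = 15/2
d_a = ½·165/2·11 = 1815/4; d_c = 165/2·10 = 825
d = 2·1815/4 + 825 = 3465/2
t_c = 10 > 0 → v_max = v_peak = 165/2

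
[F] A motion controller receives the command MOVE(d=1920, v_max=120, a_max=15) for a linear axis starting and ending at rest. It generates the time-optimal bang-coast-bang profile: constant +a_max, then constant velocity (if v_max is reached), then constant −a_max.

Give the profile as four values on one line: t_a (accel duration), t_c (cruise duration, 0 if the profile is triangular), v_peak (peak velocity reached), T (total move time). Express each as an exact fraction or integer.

t_a=8 t_c=8 v_peak=120 T=24

(v_max)²/a_max = 120²/15 = 960
1920 ≥ 960 → trapezoidal
t_a = 120/15 = 8; v_peak = 120
d_cruise = 1920 − 960 = 960; t_c = 960/120 = 8
T = 2·8 + 8 = 24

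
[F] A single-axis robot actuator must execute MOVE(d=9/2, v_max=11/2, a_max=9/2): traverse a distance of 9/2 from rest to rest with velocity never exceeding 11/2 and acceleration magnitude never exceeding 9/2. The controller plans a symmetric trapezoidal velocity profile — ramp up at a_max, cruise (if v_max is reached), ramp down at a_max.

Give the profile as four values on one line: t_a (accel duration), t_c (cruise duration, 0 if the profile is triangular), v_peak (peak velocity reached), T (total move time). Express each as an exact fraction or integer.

(v_max)²/a_max = (11/2)²/(9/2) = 121/18
9/2 < 121/18 → triangular
v_peak = √(9/2·9/2) = √(81/4) = 9/2
t_a = (9/2)/(9/2) = 1; t_c = 0
T = 2·1 = 2

t_a=1 t_c=0 v_peak=9/2 T=2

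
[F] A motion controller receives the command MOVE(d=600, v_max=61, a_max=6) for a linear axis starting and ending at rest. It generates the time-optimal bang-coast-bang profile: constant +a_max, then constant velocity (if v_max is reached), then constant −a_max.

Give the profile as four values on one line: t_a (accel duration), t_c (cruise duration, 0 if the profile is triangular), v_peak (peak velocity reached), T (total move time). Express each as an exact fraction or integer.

t_a=10 t_c=0 v_peak=60 T=20

vₘ²/aₘ = 61²/6 = 3721/6
600 < 3721/6 ⇒ no cruise
v_peak = √(600·6) = √3600 = 60
t_a = 60/6 = 10; t_c = 0
T = 2·10 = 20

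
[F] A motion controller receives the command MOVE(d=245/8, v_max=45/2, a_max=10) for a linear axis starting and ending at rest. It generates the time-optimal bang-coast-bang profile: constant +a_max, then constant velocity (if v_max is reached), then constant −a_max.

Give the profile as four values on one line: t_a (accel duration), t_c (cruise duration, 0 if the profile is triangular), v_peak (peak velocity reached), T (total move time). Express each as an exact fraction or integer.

t_a=7/4 t_c=0 v_peak=35/2 T=7/2

vₘ²/aₘ = (45/2)²/10 = 405/8
245/8 < 405/8 ⇒ no cruise
v_peak = √(245/8·10) = √(1225/4) = 35/2
t_a = (35/2)/10 = 7/4; t_c = 0
T = 2·7/4 = 7/2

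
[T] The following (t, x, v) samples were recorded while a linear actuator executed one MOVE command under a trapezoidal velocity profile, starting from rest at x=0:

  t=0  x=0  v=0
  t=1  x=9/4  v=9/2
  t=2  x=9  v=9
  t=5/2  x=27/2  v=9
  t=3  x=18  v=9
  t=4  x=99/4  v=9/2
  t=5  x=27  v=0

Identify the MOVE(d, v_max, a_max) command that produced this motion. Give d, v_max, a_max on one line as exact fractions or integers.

final state: t=5, x=27, v=0 → d = 27
a_max = (9/2−0)/(1−0) = 9/2
max v = 9 over t∈[2,3] → v_max = 9
check: 9·(2+1) = 27 ✓

d=27 v_max=9 a_max=9/2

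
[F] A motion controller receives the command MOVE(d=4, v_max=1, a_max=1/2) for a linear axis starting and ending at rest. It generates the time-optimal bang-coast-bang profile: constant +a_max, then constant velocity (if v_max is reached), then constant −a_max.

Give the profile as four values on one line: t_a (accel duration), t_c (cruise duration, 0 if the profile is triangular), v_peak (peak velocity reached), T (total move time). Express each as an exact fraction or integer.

vₘ²/aₘ = 1²/(1/2) = 2
4 ≥ 2 → trapezoidal
t_a = 1/(1/2) = 2; v_peak = 1
d_cruise = 4 − 2 = 2; t_c = 2/1 = 2
T = 2·2 + 2 = 6

t_a=2 t_c=2 v_peak=1 T=6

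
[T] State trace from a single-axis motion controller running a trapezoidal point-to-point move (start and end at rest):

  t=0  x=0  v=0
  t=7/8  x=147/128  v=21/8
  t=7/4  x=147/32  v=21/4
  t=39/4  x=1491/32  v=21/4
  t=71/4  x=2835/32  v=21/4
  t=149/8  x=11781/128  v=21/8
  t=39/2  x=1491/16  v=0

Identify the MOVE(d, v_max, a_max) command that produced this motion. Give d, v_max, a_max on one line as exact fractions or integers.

final state: t=39/2, x=1491/16, v=0 → d = 1491/16
a_max = (21/8−0)/(7/8−0) = 3
max v = 21/4 over t∈[7/4,71/4] → v_max = 21/4
check: 21/4·(7/4+16) = 1491/16 ✓

d=1491/16 v_max=21/4 a_max=3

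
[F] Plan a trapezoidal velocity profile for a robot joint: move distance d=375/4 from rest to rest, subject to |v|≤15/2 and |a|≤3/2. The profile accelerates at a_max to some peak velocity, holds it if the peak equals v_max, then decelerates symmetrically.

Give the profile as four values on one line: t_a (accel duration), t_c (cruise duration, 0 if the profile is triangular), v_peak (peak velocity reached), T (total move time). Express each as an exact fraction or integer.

vₘ²/aₘ = (15/2)²/(3/2) = 75/2
375/4 ≥ 75/2 → trapezoidal
t_a = (15/2)/(3/2) = 5; v_peak = 15/2
d_cruise = 375/4 − 75/2 = 225/4; t_c = (225/4)/(15/2) = 15/2
T = 2·5 + 15/2 = 35/2

t_a=5 t_c=15/2 v_peak=15/2 T=35/2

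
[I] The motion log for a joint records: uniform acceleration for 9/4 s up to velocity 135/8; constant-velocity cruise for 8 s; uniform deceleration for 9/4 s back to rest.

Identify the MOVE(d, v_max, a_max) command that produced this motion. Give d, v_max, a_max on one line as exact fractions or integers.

d=5535/32 v_max=135/8 a_max=15/2

a_max = (135/8)/(9/4) = 15/2
d_a = ½·135/8·9/4 = 1215/64; d_c = 135/8·8 = 135
d = 2·1215/64 + 135 = 5535/32
t_c = 8 > 0 → v_max = v_peak = 135/8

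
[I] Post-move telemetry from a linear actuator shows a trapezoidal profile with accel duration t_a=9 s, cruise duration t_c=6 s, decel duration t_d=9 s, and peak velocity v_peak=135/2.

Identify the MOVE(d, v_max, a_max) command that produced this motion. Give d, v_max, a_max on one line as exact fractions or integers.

a_max = (135/2)/9 = 15/2
d_a = ½·135/2·9 = 1215/4; d_c = 135/2·6 = 405
d = 2·1215/4 + 405 = 2025/2
t_c = 6 > 0 → v_max = v_peak = 135/2

d=2025/2 v_max=135/2 a_max=15/2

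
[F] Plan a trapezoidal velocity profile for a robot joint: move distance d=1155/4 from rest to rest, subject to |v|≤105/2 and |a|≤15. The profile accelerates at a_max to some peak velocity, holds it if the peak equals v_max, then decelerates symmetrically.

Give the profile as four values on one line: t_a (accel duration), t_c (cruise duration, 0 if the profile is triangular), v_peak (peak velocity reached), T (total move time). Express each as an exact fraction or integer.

v_max²/a_max = (105/2)²/15 = 735/4
1155/4 ≥ 735/4 ⇒ cruise phase
t_a = (105/2)/15 = 7/2; v_peak = 105/2
d_cruise = 1155/4 − 735/4 = 105; t_c = 105/(105/2) = 2
T = 2·7/2 + 2 = 9

t_a=7/2 t_c=2 v_peak=105/2 T=9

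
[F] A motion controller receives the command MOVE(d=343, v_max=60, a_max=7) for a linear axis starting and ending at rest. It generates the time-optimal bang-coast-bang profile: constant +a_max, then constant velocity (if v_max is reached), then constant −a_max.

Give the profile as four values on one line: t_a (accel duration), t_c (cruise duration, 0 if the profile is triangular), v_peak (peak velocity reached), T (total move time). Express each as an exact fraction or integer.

(v_max)²/a_max = 60²/7 = 3600/7
343 < 3600/7 ⇒ no cruise
v_peak = √(343·7) = √2401 = 49
t_a = 49/7 = 7; t_c = 0
T = 2·7 = 14

t_a=7 t_c=0 v_peak=49 T=14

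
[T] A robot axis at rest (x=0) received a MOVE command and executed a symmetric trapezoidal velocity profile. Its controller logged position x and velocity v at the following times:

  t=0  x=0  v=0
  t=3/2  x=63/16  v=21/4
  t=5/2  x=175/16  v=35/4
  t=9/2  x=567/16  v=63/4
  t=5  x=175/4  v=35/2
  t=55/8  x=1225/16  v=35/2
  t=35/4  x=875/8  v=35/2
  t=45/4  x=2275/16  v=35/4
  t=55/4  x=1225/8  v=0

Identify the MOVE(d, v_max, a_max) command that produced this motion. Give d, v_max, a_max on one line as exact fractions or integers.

d=1225/8 v_max=35/2 a_max=7/2

final state: t=55/4, x=1225/8, v=0 → d = 1225/8
a_max = (21/4−0)/(3/2−0) = 7/2
max v = 35/2 over t∈[5,35/4] → v_max = 35/2
check: 35/2·(5+15/4) = 1225/8 ✓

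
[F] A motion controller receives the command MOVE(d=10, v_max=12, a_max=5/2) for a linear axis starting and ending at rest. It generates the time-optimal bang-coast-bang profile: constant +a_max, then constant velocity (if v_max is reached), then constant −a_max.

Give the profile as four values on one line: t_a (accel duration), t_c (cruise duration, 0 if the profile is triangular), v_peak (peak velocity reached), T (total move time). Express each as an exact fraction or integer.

t_a=2 t_c=0 v_peak=5 T=4

v_max²/a_max = 12²/(5/2) = 288/5
10 < 288/5 → triangular
v_peak = √(10·5/2) = √25 = 5
t_a = 5/(5/2) = 2; t_c = 0
T = 2·2 = 4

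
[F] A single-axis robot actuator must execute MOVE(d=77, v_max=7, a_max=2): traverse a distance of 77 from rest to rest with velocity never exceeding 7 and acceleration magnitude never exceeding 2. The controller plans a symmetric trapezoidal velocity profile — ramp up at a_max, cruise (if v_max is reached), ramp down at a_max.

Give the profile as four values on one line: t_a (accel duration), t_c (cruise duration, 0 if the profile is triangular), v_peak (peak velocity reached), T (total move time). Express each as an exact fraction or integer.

(v_max)²/a_max = 7²/2 = 49/2
77 ≥ 49/2 ⇒ cruise phase
t_a = 7/2; v_peak = 7
d_cruise = 77 − 49/2 = 105/2; t_c = (105/2)/7 = 15/2
T = 2·7/2 + 15/2 = 29/2

t_a=7/2 t_c=15/2 v_peak=7 T=29/2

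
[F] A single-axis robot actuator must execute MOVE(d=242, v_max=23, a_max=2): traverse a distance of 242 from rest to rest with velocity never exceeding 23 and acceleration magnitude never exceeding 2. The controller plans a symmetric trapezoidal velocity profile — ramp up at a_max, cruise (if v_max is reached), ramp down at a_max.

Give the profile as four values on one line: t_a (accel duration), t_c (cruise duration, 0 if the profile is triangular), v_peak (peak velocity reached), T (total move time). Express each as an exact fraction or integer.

t_a=11 t_c=0 v_peak=22 T=22

v_max²/a_max = 23²/2 = 529/2
242 < 529/2 so t_c = 0
v_peak = √(242·2) = √484 = 22
t_a = 22/2 = 11; t_c = 0
T = 2·11 = 22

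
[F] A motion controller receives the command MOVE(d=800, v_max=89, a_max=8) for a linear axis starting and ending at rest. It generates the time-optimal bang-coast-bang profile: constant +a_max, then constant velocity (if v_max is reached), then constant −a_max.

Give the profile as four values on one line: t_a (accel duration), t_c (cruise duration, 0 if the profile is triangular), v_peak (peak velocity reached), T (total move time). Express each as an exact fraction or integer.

(v_max)²/a_max = 89²/8 = 7921/8
800 < 7921/8 so t_c = 0
v_peak = √(800·8) = √6400 = 80
t_a = 80/8 = 10; t_c = 0
T = 2·10 = 20

t_a=10 t_c=0 v_peak=80 T=20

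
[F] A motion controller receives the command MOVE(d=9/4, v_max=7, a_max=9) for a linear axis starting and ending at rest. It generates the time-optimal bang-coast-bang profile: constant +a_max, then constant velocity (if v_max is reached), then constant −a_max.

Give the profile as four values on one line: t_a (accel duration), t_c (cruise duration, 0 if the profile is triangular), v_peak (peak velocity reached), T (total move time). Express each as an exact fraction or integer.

v_max²/a_max = 7²/9 = 49/9
9/4 < 49/9 so t_c = 0
v_peak = √(9/4·9) = √(81/4) = 9/2
t_a = (9/2)/9 = 1/2; t_c = 0
T = 2·1/2 = 1

t_a=1/2 t_c=0 v_peak=9/2 T=1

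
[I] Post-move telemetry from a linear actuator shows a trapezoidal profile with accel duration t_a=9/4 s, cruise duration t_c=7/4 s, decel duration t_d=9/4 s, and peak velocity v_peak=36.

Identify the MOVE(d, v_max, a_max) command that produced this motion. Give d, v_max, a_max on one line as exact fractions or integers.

d=144 v_max=36 a_max=16

a_max = 36/(9/4) = 16
d_a = ½·36·9/4 = 81/2; d_c = 36·7/4 = 63
d = 2·81/2 + 63 = 144
t_c = 7/4 > 0 → v_max = v_peak = 36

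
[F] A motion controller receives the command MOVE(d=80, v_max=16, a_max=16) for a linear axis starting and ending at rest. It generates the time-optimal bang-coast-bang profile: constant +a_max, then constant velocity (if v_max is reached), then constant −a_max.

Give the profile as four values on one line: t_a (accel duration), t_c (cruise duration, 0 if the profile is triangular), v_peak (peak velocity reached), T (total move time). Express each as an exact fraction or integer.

t_a=1 t_c=4 v_peak=16 T=6

vₘ²/aₘ = 16²/16 = 16
80 ≥ 16 ⇒ cruise phase
t_a = 16/16 = 1; v_peak = 16
d_cruise = 80 − 16 = 64; t_c = 64/16 = 4
T = 2·1 + 4 = 6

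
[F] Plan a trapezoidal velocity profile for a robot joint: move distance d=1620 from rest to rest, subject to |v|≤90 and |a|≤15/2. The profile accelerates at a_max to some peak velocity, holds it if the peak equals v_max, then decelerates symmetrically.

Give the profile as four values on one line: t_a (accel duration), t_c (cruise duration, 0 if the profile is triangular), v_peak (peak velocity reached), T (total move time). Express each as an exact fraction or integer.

t_a=12 t_c=6 v_peak=90 T=30

v_max²/a_max = 90²/(15/2) = 1080
1620 ≥ 1080 so v_max reached
t_a = 90/(15/2) = 12; v_peak = 90
d_cruise = 1620 − 1080 = 540; t_c = 540/90 = 6
T = 2·12 + 6 = 30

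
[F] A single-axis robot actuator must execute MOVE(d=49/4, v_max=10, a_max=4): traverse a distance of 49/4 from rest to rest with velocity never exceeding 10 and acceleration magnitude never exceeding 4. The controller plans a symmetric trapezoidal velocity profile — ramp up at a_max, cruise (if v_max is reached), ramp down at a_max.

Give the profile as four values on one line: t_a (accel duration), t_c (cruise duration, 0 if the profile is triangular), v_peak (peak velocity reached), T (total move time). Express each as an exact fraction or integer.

v_max²/a_max = 10²/4 = 25
49/4 < 25 so t_c = 0
v_peak = √(49/4·4) = √49 = 7
t_a = 7/4; t_c = 0
T = 2·7/4 = 7/2

t_a=7/4 t_c=0 v_peak=7 T=7/2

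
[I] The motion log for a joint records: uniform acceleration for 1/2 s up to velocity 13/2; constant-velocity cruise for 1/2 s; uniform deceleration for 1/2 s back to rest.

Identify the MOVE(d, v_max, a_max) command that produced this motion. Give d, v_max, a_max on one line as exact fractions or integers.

d=13/2 v_max=13/2 a_max=13

a_max = (13/2)/(1/2) = 13
d_a = ½·13/2·1/2 = 13/8; d_c = 13/2·1/2 = 13/4
d = 2·13/8 + 13/4 = 13/2
t_c = 1/2 > 0 → v_max = v_peak = 13/2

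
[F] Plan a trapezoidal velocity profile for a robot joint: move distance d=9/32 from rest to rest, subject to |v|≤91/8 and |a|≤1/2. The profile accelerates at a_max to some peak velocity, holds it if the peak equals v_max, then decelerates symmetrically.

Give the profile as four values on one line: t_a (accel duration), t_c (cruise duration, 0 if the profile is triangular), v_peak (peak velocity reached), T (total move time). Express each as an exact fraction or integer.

t_a=3/4 t_c=0 v_peak=3/8 T=3/2

vₘ²/aₘ = (91/8)²/(1/2) = 8281/32
9/32 < 8281/32 → triangular
v_peak = √(9/32·1/2) = √(9/64) = 3/8
t_a = (3/8)/(1/2) = 3/4; t_c = 0
T = 2·3/4 = 3/2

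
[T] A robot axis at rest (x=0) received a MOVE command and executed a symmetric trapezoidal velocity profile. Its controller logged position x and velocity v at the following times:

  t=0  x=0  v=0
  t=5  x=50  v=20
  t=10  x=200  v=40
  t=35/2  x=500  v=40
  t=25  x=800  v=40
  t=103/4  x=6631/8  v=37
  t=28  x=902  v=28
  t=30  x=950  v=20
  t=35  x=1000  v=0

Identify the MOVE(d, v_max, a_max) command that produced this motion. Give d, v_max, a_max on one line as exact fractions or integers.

final state: t=35, x=1000, v=0 → d = 1000
a_max = (20−0)/(5−0) = 4
max v = 40 over t∈[10,25] → v_max = 40
check: 40·(10+15) = 1000 ✓

d=1000 v_max=40 a_max=4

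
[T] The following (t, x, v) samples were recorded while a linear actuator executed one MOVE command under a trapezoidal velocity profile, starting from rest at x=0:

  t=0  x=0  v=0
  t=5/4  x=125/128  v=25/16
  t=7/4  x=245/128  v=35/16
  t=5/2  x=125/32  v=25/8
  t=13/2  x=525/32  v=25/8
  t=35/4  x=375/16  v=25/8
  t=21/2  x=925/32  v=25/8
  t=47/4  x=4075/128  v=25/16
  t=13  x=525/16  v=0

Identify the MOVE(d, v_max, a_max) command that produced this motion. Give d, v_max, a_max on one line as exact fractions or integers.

final state: t=13, x=525/16, v=0 → d = 525/16
a_max = (25/16−0)/(5/4−0) = 5/4
max v = 25/8 over t∈[5/2,21/2] → v_max = 25/8
check: 25/8·(5/2+8) = 525/16 ✓

d=525/16 v_max=25/8 a_max=5/4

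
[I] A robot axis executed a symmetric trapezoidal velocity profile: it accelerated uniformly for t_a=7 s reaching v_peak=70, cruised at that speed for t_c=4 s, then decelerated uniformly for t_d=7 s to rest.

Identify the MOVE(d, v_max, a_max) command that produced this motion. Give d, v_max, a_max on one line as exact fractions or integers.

d=770 v_max=70 a_max=10

a_max = 70/7 = 10
d_a = ½·70·7 = 245; d_c = 70·4 = 280
d = 2·245 + 280 = 770
t_c = 4 > 0 ⇒ limit active, v_max = 70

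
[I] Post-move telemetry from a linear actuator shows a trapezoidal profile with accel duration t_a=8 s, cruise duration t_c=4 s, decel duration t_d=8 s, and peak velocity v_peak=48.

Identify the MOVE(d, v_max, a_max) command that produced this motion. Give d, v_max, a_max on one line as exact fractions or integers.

a_max = 48/8 = 6
d_a = ½·48·8 = 192; d_c = 48·4 = 192
d = 2·192 + 192 = 576
t_c = 4 > 0 so v_max = 48

d=576 v_max=48 a_max=6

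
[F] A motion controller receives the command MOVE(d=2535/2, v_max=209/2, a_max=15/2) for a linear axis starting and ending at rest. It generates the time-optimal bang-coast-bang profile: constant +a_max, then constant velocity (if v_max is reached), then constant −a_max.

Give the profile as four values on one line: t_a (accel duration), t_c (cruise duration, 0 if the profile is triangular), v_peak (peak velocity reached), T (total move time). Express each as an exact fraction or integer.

t_a=13 t_c=0 v_peak=195/2 T=26

vₘ²/aₘ = (209/2)²/(15/2) = 43681/30
2535/2 < 43681/30 → triangular
v_peak = √(2535/2·15/2) = √(38025/4) = 195/2
t_a = (195/2)/(15/2) = 13; t_c = 0
T = 2·13 = 26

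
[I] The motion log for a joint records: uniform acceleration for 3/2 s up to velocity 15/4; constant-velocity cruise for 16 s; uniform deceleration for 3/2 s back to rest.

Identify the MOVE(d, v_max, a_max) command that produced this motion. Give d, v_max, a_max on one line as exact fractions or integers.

d=525/8 v_max=15/4 a_max=5/2

a_max = (15/4)/(3/2) = 5/2
d_a = ½·15/4·3/2 = 45/16; d_c = 15/4·16 = 60
d = 2·45/16 + 60 = 525/8
t_c = 16 > 0 → v_max = v_peak = 15/4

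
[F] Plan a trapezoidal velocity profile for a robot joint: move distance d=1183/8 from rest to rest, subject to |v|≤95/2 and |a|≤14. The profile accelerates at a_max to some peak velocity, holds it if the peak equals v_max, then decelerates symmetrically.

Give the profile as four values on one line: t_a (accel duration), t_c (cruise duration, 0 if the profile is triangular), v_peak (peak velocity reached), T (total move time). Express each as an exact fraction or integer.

v_max²/a_max = (95/2)²/14 = 9025/56
1183/8 < 9025/56 → triangular
v_peak = √(1183/8·14) = √(8281/4) = 91/2
t_a = (91/2)/14 = 13/4; t_c = 0
T = 2·13/4 = 13/2

t_a=13/4 t_c=0 v_peak=91/2 T=13/2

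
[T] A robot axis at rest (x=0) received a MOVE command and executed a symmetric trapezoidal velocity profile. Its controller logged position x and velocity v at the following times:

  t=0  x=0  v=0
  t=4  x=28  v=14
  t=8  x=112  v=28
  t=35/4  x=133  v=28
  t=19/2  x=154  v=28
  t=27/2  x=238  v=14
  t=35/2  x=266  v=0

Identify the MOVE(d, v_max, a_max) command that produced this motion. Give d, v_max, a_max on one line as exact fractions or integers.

d=266 v_max=28 a_max=7/2

final state: t=35/2, x=266, v=0 → d = 266
a_max = (14−0)/(4−0) = 7/2
max v = 28 over t∈[8,19/2] → v_max = 28
check: 28·(8+3/2) = 266 ✓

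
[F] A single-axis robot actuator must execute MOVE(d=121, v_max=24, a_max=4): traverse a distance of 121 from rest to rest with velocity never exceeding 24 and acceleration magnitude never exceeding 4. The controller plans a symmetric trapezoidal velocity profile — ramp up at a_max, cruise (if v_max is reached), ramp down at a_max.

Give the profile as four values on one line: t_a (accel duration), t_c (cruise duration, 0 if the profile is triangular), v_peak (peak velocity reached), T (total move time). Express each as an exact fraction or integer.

t_a=11/2 t_c=0 v_peak=22 T=11

vₘ²/aₘ = 24²/4 = 144
121 < 144 ⇒ no cruise
v_peak = √(121·4) = √484 = 22
t_a = 22/4 = 11/2; t_c = 0
T = 2·11/2 = 11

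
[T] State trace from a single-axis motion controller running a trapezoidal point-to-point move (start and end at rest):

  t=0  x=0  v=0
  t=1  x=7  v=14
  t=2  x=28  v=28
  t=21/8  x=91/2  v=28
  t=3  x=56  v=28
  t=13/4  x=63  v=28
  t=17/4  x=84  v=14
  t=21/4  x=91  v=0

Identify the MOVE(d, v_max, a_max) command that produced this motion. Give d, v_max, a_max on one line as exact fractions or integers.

d=91 v_max=28 a_max=14

final state: t=21/4, x=91, v=0 → d = 91
a_max = (14−0)/(1−0) = 14
max v = 28 over t∈[2,13/4] → v_max = 28
check: 28·(2+5/4) = 91 ✓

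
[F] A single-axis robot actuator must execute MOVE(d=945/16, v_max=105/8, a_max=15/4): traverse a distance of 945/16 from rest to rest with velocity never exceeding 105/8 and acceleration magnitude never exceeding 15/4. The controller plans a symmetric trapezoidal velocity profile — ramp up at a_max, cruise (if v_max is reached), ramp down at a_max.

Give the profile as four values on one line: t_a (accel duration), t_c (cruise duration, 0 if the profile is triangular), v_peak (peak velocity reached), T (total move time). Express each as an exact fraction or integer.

v_max²/a_max = (105/8)²/(15/4) = 735/16
945/16 ≥ 735/16 so v_max reached
t_a = (105/8)/(15/4) = 7/2; v_peak = 105/8
d_cruise = 945/16 − 735/16 = 105/8; t_c = (105/8)/(105/8) = 1
T = 2·7/2 + 1 = 8

t_a=7/2 t_c=1 v_peak=105/8 T=8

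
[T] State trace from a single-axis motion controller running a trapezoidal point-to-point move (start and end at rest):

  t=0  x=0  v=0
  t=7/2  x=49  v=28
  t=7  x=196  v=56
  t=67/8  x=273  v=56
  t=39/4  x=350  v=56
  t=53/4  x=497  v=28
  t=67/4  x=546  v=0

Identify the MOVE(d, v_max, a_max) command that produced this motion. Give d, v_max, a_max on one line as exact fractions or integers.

d=546 v_max=56 a_max=8

final state: t=67/4, x=546, v=0 → d = 546
a_max = (28−0)/(7/2−0) = 8
max v = 56 over t∈[7,39/4] → v_max = 56
check: 56·(7+11/4) = 546 ✓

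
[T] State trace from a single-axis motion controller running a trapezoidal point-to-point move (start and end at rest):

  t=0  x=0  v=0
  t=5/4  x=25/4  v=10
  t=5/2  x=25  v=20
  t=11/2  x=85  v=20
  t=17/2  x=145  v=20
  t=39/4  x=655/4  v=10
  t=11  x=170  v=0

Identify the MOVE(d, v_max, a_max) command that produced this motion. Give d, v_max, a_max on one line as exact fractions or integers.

final state: t=11, x=170, v=0 → d = 170
a_max = (10−0)/(5/4−0) = 8
max v = 20 over t∈[5/2,17/2] → v_max = 20
check: 20·(5/2+6) = 170 ✓

d=170 v_max=20 a_max=8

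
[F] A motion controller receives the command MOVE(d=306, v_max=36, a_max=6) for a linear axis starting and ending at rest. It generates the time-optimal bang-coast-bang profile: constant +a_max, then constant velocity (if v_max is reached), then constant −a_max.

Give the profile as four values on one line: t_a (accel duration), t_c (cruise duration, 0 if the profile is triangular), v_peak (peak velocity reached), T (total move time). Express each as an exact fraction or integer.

(v_max)²/a_max = 36²/6 = 216
306 ≥ 216 → trapezoidal
t_a = 36/6 = 6; v_peak = 36
d_cruise = 306 − 216 = 90; t_c = 90/36 = 5/2
T = 2·6 + 5/2 = 29/2

t_a=6 t_c=5/2 v_peak=36 T=29/2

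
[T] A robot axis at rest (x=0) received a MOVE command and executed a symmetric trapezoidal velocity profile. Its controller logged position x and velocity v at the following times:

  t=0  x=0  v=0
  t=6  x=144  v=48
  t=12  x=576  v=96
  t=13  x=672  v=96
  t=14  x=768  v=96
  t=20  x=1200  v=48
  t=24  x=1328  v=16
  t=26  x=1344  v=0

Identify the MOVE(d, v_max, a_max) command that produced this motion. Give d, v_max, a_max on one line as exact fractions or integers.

final state: t=26, x=1344, v=0 → d = 1344
a_max = (48−0)/(6−0) = 8
max v = 96 over t∈[12,14] → v_max = 96
check: 96·(12+2) = 1344 ✓

d=1344 v_max=96 a_max=8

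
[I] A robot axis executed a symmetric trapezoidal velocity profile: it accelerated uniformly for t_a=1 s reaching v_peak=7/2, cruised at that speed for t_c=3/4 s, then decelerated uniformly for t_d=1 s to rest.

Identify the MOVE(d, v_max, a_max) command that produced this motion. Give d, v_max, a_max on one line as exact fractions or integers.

a_max = (7/2)/1 = 7/2
d_a = ½·7/2·1 = 7/4; d_c = 7/2·3/4 = 21/8
d = 2·7/4 + 21/8 = 49/8
t_c = 3/4 > 0 ⇒ limit active, v_max = 7/2

d=49/8 v_max=7/2 a_max=7/2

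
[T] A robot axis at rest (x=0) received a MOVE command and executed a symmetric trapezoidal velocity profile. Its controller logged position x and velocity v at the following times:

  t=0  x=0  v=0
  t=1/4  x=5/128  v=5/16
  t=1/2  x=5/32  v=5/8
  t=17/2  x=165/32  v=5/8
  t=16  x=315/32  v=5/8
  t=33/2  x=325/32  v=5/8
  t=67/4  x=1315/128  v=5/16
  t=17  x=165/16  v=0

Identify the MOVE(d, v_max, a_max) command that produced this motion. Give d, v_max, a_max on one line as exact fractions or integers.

final state: t=17, x=165/16, v=0 → d = 165/16
a_max = (5/16−0)/(1/4−0) = 5/4
max v = 5/8 over t∈[1/2,33/2] → v_max = 5/8
check: 5/8·(1/2+16) = 165/16 ✓

d=165/16 v_max=5/8 a_max=5/4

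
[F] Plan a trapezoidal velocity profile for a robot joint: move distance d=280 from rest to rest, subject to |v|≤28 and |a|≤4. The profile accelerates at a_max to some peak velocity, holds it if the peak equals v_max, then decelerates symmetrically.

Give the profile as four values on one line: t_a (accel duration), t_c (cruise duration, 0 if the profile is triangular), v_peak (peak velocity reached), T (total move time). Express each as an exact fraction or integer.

v_max²/a_max = 28²/4 = 196
280 ≥ 196 → trapezoidal
t_a = 28/4 = 7; v_peak = 28
d_cruise = 280 − 196 = 84; t_c = 84/28 = 3
T = 2·7 + 3 = 17

t_a=7 t_c=3 v_peak=28 T=17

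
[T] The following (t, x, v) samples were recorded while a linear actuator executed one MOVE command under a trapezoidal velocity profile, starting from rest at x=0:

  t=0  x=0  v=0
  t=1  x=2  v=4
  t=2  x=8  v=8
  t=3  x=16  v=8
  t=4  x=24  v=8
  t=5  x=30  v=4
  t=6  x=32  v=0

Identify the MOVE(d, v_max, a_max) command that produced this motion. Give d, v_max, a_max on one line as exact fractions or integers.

d=32 v_max=8 a_max=4

final state: t=6, x=32, v=0 → d = 32
a_max = (4−0)/(1−0) = 4
max v = 8 over t∈[2,4] → v_max = 8
check: 8·(2+2) = 32 ✓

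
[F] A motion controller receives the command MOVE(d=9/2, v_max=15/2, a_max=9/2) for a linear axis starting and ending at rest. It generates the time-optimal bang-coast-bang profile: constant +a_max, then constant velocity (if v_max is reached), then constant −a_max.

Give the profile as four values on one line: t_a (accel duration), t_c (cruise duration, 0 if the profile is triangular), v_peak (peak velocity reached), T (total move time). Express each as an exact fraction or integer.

t_a=1 t_c=0 v_peak=9/2 T=2

v_max²/a_max = (15/2)²/(9/2) = 25/2
9/2 < 25/2 ⇒ no cruise
v_peak = √(9/2·9/2) = √(81/4) = 9/2
t_a = (9/2)/(9/2) = 1; t_c = 0
T = 2·1 = 2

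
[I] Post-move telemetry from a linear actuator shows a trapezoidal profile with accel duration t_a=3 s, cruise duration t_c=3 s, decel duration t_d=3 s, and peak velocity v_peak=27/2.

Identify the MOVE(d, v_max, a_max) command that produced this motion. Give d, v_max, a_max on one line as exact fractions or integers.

a_max = (27/2)/3 = 9/2
d_a = ½·27/2·3 = 81/4; d_c = 27/2·3 = 81/2
d = 2·81/4 + 81/2 = 81
t_c = 3 > 0 → v_max = v_peak = 27/2

d=81 v_max=27/2 a_max=9/2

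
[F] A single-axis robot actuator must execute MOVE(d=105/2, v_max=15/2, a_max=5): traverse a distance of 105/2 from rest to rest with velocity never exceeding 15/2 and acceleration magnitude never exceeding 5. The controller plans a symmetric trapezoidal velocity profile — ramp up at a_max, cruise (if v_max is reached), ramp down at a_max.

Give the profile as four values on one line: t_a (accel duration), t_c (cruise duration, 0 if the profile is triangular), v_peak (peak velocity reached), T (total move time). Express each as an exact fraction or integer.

v_max²/a_max = (15/2)²/5 = 45/4
105/2 ≥ 45/4 so v_max reached
t_a = (15/2)/5 = 3/2; v_peak = 15/2
d_cruise = 105/2 − 45/4 = 165/4; t_c = (165/4)/(15/2) = 11/2
T = 2·3/2 + 11/2 = 17/2

t_a=3/2 t_c=11/2 v_peak=15/2 T=17/2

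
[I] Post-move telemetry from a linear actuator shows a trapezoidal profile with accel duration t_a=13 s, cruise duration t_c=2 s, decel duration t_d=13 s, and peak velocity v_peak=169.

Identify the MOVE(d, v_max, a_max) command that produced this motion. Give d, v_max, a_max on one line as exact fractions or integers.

a_max = 169/13 = 13
d_a = ½·169·13 = 2197/2; d_c = 169·2 = 338
d = 2·2197/2 + 338 = 2535
t_c = 2 > 0 so v_max = 169

d=2535 v_max=169 a_max=13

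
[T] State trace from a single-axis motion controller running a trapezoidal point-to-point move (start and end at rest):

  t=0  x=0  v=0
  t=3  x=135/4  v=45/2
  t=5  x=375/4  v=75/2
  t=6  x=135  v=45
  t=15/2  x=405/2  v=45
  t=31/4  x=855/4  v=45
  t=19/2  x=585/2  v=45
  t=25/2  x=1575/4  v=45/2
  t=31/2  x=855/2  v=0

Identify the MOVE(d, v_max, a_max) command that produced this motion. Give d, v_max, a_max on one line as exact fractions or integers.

d=855/2 v_max=45 a_max=15/2

final state: t=31/2, x=855/2, v=0 → d = 855/2
a_max = (45/2−0)/(3−0) = 15/2
max v = 45 over t∈[6,19/2] → v_max = 45
check: 45·(6+7/2) = 855/2 ✓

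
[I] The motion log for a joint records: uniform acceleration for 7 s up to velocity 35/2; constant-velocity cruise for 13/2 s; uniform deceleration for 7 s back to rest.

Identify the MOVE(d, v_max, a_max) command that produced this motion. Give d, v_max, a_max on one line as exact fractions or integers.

d=945/4 v_max=35/2 a_max=5/2

a_max = (35/2)/7 = 5/2
d_a = ½·35/2·7 = 245/4; d_c = 35/2·13/2 = 455/4
d = 2·245/4 + 455/4 = 945/4
t_c = 13/2 > 0 so v_max = 35/2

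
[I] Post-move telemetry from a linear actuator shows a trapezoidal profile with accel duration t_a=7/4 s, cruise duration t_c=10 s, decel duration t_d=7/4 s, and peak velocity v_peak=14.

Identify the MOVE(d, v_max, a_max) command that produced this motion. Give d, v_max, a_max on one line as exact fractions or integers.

a_max = 14/(7/4) = 8
d_a = ½·14·7/4 = 49/4; d_c = 14·10 = 140
d = 2·49/4 + 140 = 329/2
t_c = 10 > 0 → v_max = v_peak = 14

d=329/2 v_max=14 a_max=8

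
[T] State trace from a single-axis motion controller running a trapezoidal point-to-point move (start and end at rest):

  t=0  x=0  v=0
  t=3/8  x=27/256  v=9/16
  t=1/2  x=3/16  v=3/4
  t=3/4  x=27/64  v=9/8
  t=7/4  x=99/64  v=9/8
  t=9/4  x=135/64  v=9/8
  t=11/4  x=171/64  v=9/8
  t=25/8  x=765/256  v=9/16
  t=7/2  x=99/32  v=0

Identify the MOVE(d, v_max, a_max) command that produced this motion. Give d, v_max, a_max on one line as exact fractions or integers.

d=99/32 v_max=9/8 a_max=3/2

final state: t=7/2, x=99/32, v=0 → d = 99/32
a_max = (9/16−0)/(3/8−0) = 3/2
max v = 9/8 over t∈[3/4,11/4] → v_max = 9/8
check: 9/8·(3/4+2) = 99/32 ✓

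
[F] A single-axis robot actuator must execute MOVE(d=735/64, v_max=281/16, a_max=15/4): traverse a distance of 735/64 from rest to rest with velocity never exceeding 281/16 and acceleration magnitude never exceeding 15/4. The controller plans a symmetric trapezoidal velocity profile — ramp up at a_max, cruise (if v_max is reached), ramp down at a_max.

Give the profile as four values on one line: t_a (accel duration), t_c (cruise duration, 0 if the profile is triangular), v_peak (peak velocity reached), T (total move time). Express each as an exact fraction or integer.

t_a=7/4 t_c=0 v_peak=105/16 T=7/2

vₘ²/aₘ = (281/16)²/(15/4) = 78961/960
735/64 < 78961/960 → triangular
v_peak = √(735/64·15/4) = √(11025/256) = 105/16
t_a = (105/16)/(15/4) = 7/4; t_c = 0
T = 2·7/4 = 7/2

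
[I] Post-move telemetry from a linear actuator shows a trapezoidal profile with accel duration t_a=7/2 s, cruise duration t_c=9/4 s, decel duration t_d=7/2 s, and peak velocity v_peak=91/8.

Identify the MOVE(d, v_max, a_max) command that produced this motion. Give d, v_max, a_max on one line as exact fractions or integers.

a_max = (91/8)/(7/2) = 13/4
d_a = ½·91/8·7/2 = 637/32; d_c = 91/8·9/4 = 819/32
d = 2·637/32 + 819/32 = 2093/32
t_c = 9/4 > 0 → v_max = v_peak = 91/8

d=2093/32 v_max=91/8 a_max=13/4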